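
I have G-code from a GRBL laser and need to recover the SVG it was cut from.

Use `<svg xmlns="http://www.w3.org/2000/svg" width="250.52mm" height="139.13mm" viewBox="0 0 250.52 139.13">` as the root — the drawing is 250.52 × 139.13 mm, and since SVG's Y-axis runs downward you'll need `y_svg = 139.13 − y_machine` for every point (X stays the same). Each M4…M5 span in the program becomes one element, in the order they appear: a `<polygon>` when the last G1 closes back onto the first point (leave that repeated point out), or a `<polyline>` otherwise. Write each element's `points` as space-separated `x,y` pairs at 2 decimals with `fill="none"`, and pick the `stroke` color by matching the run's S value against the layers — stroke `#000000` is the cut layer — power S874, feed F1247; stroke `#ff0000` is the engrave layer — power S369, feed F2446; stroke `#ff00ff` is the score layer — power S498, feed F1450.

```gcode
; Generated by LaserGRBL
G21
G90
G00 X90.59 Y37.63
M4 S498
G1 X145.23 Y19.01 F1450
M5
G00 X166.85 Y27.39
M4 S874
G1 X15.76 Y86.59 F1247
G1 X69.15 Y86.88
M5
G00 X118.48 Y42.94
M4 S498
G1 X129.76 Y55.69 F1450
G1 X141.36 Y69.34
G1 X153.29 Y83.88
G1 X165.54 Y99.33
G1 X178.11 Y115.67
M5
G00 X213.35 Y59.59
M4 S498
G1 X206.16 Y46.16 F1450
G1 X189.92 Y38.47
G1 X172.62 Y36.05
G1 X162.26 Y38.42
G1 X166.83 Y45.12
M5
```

<svg xmlns="http://www.w3.org/2000/svg" width="250.52mm" height="139.13mm" viewBox="0 0 250.52 139.13">
  <polyline points="90.59,101.50 145.23,120.12" fill="none" stroke="#ff00ff"/>
  <polyline points="166.85,111.74 15.76,52.54 69.15,52.25" fill="none" stroke="#000000"/>
  <polyline points="118.48,96.19 129.76,83.44 141.36,69.79 153.29,55.25 165.54,39.80 178.11,23.46" fill="none" stroke="#ff00ff"/>
  <polyline points="213.35,79.54 206.16,92.97 189.92,100.66 172.62,103.08 162.26,100.71 166.83,94.01" fill="none" stroke="#ff00ff"/>
</svg>

Machine Y-up, SVG Y-down with viewBox height 139.13, so y_svg = 139.13 − y_machine; X carries over.

Run 1: S498 ⇒ score layer `#ff00ff`. The run is open, so emit a `<polyline>` with points (Y-flipped): 90.59,101.50 145.23,120.12.

Run 2: power S874 maps to stroke `#000000` (cut). The run is open, so emit a `<polyline>` with points (Y-flipped): 166.85,111.74 15.76,52.54 69.15,52.25.

Run 3: the run's S498 means `#ff00ff` (score). The run is open, so emit a `<polyline>` with points (Y-flipped): 118.48,96.19 129.76,83.44 141.36,69.79 153.29,55.25 165.54,39.80 178.11,23.46.

Run 4: power S498 maps to stroke `#ff00ff` (score). The run is open, so emit a `<polyline>` with points (Y-flipped): 213.35,79.54 206.16,92.97 189.92,100.66 172.62,103.08 162.26,100.71 166.83,94.01.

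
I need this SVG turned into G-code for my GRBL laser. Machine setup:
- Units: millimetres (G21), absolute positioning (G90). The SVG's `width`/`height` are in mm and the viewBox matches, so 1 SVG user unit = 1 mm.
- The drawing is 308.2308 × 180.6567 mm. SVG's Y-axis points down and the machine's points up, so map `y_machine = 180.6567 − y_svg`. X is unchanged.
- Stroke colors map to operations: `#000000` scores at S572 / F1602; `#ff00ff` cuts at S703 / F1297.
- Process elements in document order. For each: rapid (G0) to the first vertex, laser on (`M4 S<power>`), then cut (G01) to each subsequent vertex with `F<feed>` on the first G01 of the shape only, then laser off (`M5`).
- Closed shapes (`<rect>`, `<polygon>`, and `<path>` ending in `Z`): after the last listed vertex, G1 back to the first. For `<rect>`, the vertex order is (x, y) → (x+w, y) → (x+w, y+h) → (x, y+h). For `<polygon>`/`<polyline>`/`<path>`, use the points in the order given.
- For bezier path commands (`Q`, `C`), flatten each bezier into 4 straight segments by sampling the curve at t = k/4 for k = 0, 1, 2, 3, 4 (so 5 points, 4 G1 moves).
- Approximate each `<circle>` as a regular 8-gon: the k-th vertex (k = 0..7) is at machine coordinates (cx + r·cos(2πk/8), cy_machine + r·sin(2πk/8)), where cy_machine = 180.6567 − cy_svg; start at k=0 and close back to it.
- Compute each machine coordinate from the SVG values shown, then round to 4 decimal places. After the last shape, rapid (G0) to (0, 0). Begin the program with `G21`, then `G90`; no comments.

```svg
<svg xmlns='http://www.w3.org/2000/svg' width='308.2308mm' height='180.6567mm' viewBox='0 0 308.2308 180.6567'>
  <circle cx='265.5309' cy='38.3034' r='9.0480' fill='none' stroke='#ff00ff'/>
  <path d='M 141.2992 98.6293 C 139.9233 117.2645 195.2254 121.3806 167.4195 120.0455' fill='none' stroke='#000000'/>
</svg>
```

G21
G90
G0 X274.5789 Y142.3533
M4 S703
G01 X271.9288 Y148.7512 F1297
G01 X265.5309 Y151.4013
G01 X259.1330 Y148.7512
G01 X256.4829 Y142.3533
G01 X259.1330 Y135.9554
G01 X265.5309 Y133.3053
G01 X271.9288 Y135.9554
G01 X274.5789 Y142.3533
M5
G0 X141.2992 Y82.0274
M4 S572
G01 X148.7102 Y70.6316 F1602
G01 X164.2706 Y63.8304
G01 X174.8753 Y60.7737
G01 X167.4195 Y60.6112
M5
G0 X0.0000 Y0.0000

viewBox `0 0 308.2308 180.6567` with mm width/height → 1 unit = 1 mm. Flip: y_m = 180.6567 − y_svg.

**Shape 1** — `<circle>` circle, stroke `#ff00ff` → cut (S703, F1297). Machine vertices: (274.5789,142.3533) → (271.9288,148.7512) → (265.5309,151.4013) → (259.1330,148.7512) → (256.4829,142.3533) → (259.1330,135.9554) → (265.5309,133.3053) → (271.9288,135.9554) → (274.5789,142.3533). Closed: final G1 returns to the first vertex.

**Shape 2** — `<path>` cubic bezier, stroke `#000000` → score (S572, F1602). Control points (SVG): P0=(141.2992,98.6293), P1=(139.9233,117.2645), P2=(195.2254,121.3806), P3=(167.4195,120.0455); sampled at t=k/4. Machine vertices: (141.2992,82.0274) → (148.7102,70.6316) → (164.2706,63.8304) → (174.8753,60.7737) → (167.4195,60.6112). Open path.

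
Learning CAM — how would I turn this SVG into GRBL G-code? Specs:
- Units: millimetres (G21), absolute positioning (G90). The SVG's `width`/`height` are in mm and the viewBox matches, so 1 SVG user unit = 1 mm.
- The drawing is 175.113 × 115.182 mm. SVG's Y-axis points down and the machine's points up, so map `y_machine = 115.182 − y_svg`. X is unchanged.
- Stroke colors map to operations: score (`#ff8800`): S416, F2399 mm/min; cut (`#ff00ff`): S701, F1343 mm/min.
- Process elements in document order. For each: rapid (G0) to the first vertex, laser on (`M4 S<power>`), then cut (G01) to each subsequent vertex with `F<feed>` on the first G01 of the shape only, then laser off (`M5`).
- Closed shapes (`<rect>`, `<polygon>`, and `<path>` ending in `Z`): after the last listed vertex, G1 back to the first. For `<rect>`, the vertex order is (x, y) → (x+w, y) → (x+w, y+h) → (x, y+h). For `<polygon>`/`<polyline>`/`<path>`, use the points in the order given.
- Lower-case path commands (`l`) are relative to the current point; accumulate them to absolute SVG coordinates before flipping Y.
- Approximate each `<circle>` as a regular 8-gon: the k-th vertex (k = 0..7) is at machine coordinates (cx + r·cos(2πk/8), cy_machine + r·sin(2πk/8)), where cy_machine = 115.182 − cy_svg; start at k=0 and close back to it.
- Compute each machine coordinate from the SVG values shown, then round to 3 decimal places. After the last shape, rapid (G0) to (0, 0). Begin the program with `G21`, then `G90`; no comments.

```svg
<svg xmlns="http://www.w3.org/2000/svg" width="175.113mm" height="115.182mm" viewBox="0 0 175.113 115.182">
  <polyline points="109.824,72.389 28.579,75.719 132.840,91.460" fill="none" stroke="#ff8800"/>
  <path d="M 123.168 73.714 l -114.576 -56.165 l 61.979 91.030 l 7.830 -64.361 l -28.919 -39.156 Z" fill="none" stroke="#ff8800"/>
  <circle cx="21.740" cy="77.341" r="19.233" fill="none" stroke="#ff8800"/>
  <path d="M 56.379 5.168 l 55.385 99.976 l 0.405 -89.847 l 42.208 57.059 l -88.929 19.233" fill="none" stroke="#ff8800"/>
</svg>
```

G21
G90
G0 X109.824 Y42.793
M4 S416
G01 X28.579 Y39.463 F2399
G01 X132.840 Y23.722
M5
G0 X123.168 Y41.468
M4 S416
G01 X8.592 Y97.633 F2399
G01 X70.571 Y6.603
G01 X78.401 Y70.964
G01 X49.482 Y110.120
G01 X123.168 Y41.468
M5
G0 X40.973 Y37.841
M4 S416
G01 X35.340 Y51.441 F2399
G01 X21.740 Y57.074
G01 X8.140 Y51.441
G01 X2.507 Y37.841
G01 X8.140 Y24.241
G01 X21.740 Y18.608
G01 X35.340 Y24.241
G01 X40.973 Y37.841
M5
G0 X56.379 Y110.014
M4 S416
G01 X111.764 Y10.038 F2399
G01 X112.169 Y99.885
G01 X154.377 Y42.826
G01 X65.448 Y23.593
M5
G0 X0.000 Y0.000

viewBox `0 0 175.113 115.182` with mm width/height → 1 unit = 1 mm. Flip: y_m = 115.182 − y_svg.

**Shape 1** — `<polyline>` open polyline, stroke `#ff8800` → score (S416, F2399). Machine vertices: (109.824,42.793) → (28.579,39.463) → (132.840,23.722). Open path.

**Shape 2** — `<path>` closed polygon, stroke `#ff8800` → score (S416, F2399). Machine vertices: (123.168,41.468) → (8.592,97.633) → (70.571,6.603) → (78.401,70.964) → (49.482,110.120) → (123.168,41.468). Closed: final G1 returns to the first vertex.

**Shape 3** — `<circle>` circle, stroke `#ff8800` → score (S416, F2399). Machine vertices: (40.973,37.841) → (35.340,51.441) → (21.740,57.074) → (8.140,51.441) → (2.507,37.841) → (8.140,24.241) → (21.740,18.608) → (35.340,24.241) → (40.973,37.841). Closed: final G1 returns to the first vertex.

**Shape 4** — `<path>` open polyline, stroke `#ff8800` → score (S416, F2399). Machine vertices: (56.379,110.014) → (111.764,10.038) → (112.169,99.885) → (154.377,42.826) → (65.448,23.593). Open path.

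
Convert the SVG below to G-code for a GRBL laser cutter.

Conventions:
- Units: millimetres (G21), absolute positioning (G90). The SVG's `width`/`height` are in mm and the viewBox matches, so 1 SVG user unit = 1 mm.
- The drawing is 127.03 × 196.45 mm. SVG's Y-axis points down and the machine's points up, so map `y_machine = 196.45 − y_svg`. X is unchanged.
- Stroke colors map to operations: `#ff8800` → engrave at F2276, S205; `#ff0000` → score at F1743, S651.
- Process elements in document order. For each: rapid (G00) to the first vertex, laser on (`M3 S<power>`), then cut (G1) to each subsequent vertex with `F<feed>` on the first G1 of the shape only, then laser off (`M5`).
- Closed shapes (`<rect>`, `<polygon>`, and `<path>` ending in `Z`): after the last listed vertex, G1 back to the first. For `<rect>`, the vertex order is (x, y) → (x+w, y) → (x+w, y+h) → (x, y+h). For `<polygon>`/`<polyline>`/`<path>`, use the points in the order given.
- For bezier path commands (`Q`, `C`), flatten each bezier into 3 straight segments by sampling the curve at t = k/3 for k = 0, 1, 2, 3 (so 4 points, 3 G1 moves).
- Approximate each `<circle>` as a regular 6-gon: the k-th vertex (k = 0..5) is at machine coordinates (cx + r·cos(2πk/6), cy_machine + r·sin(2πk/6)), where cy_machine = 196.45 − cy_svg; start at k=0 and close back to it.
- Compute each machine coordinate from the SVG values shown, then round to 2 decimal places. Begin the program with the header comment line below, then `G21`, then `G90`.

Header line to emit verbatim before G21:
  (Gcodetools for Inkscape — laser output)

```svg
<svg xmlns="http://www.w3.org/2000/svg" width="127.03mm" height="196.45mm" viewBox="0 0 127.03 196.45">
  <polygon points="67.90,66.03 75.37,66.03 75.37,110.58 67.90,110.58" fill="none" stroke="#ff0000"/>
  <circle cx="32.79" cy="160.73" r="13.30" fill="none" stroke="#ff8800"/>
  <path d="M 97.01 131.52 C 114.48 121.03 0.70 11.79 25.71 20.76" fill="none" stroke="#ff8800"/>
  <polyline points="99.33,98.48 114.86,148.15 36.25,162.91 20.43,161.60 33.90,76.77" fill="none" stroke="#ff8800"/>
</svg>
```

viewBox `0 0 127.03 196.45` with mm width/height → 1 unit = 1 mm. Flip: y_m = 196.45 − y_svg.

**Shape 1** — `<polygon>` rectangle, stroke `#ff0000` → score (S651, F1743). Machine vertices: (67.90,130.42) → (75.37,130.42) → (75.37,85.87) → (67.90,85.87) → (67.90,130.42). Closed: final G1 returns to the first vertex.

**Shape 2** — `<circle>` circle, stroke `#ff8800` → engrave (S205, F2276). Machine vertices: (46.09,35.72) → (39.44,47.24) → (26.14,47.24) → (19.49,35.72) → (26.14,24.20) → (39.44,24.20) → (46.09,35.72). Closed: final G1 returns to the first vertex.

**Shape 3** — `<path>` cubic bezier, stroke `#ff8800` → engrave (S205, F2276). Control points (SVG): P0=(97.01,131.52), P1=(114.48,121.03), P2=(0.70,11.79), P3=(25.71,20.76); sampled at t=k/3. Machine vertices: (97.01,64.93) → (80.73,100.30) → (36.96,153.29) → (25.71,175.69). Open path.

**Shape 4** — `<polyline>` open polyline, stroke `#ff8800` → engrave (S205, F2276). Machine vertices: (99.33,97.97) → (114.86,48.30) → (36.25,33.54) → (20.43,34.85) → (33.90,119.68). Open path.

(Gcodetools for Inkscape — laser output)
G21
G90
G00 X67.90 Y130.42
M3 S651
G1 X75.37 Y130.42 F1743
G1 X75.37 Y85.87
G1 X67.90 Y85.87
G1 X67.90 Y130.42
M5
G00 X46.09 Y35.72
M3 S205
G1 X39.44 Y47.24 F2276
G1 X26.14 Y47.24
G1 X19.49 Y35.72
G1 X26.14 Y24.20
G1 X39.44 Y24.20
G1 X46.09 Y35.72
M5
G00 X97.01 Y64.93
M3 S205
G1 X80.73 Y100.30 F2276
G1 X36.96 Y153.29
G1 X25.71 Y175.69
M5
G00 X99.33 Y97.97
M3 S205
G1 X114.86 Y48.30 F2276
G1 X36.25 Y33.54
G1 X20.43 Y34.85
G1 X33.90 Y119.68
M5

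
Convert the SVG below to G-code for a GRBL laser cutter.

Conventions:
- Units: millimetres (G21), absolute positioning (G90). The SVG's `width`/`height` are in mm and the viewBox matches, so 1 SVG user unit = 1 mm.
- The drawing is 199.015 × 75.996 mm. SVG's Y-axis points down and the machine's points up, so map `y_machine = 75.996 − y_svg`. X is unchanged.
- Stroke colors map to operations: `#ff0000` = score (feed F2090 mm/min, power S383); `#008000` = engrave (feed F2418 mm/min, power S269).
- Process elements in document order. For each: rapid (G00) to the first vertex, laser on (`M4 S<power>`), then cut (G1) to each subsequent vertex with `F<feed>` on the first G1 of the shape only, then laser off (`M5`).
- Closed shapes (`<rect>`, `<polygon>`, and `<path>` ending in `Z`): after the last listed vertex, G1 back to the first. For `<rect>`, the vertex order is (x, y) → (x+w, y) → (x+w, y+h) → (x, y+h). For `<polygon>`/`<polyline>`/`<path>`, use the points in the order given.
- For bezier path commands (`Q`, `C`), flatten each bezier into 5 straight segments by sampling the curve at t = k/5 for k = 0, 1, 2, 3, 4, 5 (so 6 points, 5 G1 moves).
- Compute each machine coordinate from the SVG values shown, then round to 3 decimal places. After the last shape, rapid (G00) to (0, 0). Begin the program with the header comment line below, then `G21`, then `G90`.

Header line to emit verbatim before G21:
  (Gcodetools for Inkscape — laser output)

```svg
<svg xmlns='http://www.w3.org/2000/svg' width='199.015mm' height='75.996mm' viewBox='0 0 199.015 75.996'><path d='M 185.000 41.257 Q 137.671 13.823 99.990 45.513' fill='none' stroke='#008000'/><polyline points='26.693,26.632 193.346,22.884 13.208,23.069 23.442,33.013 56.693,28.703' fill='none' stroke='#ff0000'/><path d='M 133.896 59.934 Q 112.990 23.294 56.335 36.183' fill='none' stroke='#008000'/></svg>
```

viewBox `0 0 199.015 75.996` with mm width/height → 1 unit = 1 mm. Flip: y_m = 75.996 − y_svg.

**Shape 1** — `<path>` quadratic bezier, stroke `#008000` → engrave (S269, F2418). Control points (SVG): P0=(185.000,41.257), P1=(137.671,13.823), P2=(99.990,45.513); sampled at t=k/5. Machine vertices: (185.000,34.739) → (166.454,43.348) → (148.680,47.226) → (131.678,46.375) → (115.448,40.794) → (99.990,30.483). Open path.

**Shape 2** — `<polyline>` open polyline, stroke `#ff0000` → score (S383, F2090). Machine vertices: (26.693,49.364) → (193.346,53.112) → (13.208,52.927) → (23.442,42.983) → (56.693,47.293). Open path.

**Shape 3** — `<path>` quadratic bezier, stroke `#008000` → engrave (S269, F2418). Control points (SVG): P0=(133.896,59.934), P1=(112.990,23.294), P2=(56.335,36.183); sampled at t=k/5. Machine vertices: (133.896,16.062) → (124.104,28.737) → (111.451,37.449) → (95.939,42.200) → (77.567,42.987) → (56.335,39.813). Open path.

(Gcodetools for Inkscape — laser output)
G21
G90
G00 X185.000 Y34.739
M4 S269
G1 X166.454 Y43.348 F2418
G1 X148.680 Y47.226
G1 X131.678 Y46.375
G1 X115.448 Y40.794
G1 X99.990 Y30.483
M5
G00 X26.693 Y49.364
M4 S383
G1 X193.346 Y53.112 F2090
G1 X13.208 Y52.927
G1 X23.442 Y42.983
G1 X56.693 Y47.293
M5
G00 X133.896 Y16.062
M4 S269
G1 X124.104 Y28.737 F2418
G1 X111.451 Y37.449
G1 X95.939 Y42.200
G1 X77.567 Y42.987
G1 X56.335 Y39.813
M5
G00 X0.000 Y0.000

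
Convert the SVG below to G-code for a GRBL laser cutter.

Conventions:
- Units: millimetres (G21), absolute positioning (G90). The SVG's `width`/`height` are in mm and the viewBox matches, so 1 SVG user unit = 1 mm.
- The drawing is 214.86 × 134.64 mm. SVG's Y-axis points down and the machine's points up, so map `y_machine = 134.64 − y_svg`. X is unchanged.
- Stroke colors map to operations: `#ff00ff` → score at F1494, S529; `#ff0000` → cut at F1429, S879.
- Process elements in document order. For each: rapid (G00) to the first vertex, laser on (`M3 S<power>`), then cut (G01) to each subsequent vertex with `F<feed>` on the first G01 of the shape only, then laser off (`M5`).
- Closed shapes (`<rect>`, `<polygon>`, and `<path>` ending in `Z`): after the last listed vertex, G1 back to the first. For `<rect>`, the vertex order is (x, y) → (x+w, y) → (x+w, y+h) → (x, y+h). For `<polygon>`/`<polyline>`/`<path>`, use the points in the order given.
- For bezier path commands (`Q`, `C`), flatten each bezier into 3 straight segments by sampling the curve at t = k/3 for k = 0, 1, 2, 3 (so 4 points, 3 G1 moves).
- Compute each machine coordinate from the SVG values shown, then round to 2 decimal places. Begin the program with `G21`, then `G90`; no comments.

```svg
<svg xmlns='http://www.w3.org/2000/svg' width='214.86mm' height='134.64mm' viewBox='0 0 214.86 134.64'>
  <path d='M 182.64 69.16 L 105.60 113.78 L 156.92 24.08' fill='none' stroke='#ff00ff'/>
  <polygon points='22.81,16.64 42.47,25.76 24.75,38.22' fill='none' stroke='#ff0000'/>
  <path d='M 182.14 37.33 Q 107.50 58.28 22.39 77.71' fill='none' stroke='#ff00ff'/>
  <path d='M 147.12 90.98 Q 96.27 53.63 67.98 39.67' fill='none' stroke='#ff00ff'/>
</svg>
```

G21
G90
G00 X182.64 Y65.48
M3 S529
G01 X105.60 Y20.86 F1494
G01 X156.92 Y110.56
M5
G00 X22.81 Y118.00
M3 S879
G01 X42.47 Y108.88 F1429
G01 X24.75 Y96.42
G01 X22.81 Y118.00
M5
G00 X182.14 Y97.31
M3 S529
G01 X131.22 Y83.51 F1494
G01 X77.97 Y70.05
G01 X22.39 Y56.93
M5
G00 X147.12 Y43.66
M3 S529
G01 X115.73 Y65.96 F1494
G01 X89.35 Y83.06
G01 X67.98 Y94.97
M5

viewBox `0 0 214.86 134.64` with mm width/height → 1 unit = 1 mm. Flip: y_m = 134.64 − y_svg.

**Shape 1** — `<path>` open polyline, stroke `#ff00ff` → score (S529, F1494). Machine vertices: (182.64,65.48) → (105.60,20.86) → (156.92,110.56). Open path.

**Shape 2** — `<polygon>` regular polygon, stroke `#ff0000` → cut (S879, F1429). Machine vertices: (22.81,118.00) → (42.47,108.88) → (24.75,96.42) → (22.81,118.00). Closed: final G1 returns to the first vertex.

**Shape 3** — `<path>` quadratic bezier, stroke `#ff00ff` → score (S529, F1494). Control points (SVG): P0=(182.14,37.33), P1=(107.50,58.28), P2=(22.39,77.71); sampled at t=k/3. Machine vertices: (182.14,97.31) → (131.22,83.51) → (77.97,70.05) → (22.39,56.93). Open path.

**Shape 4** — `<path>` quadratic bezier, stroke `#ff00ff` → score (S529, F1494). Control points (SVG): P0=(147.12,90.98), P1=(96.27,53.63), P2=(67.98,39.67); sampled at t=k/3. Machine vertices: (147.12,43.66) → (115.73,65.96) → (89.35,83.06) → (67.98,94.97). Open path.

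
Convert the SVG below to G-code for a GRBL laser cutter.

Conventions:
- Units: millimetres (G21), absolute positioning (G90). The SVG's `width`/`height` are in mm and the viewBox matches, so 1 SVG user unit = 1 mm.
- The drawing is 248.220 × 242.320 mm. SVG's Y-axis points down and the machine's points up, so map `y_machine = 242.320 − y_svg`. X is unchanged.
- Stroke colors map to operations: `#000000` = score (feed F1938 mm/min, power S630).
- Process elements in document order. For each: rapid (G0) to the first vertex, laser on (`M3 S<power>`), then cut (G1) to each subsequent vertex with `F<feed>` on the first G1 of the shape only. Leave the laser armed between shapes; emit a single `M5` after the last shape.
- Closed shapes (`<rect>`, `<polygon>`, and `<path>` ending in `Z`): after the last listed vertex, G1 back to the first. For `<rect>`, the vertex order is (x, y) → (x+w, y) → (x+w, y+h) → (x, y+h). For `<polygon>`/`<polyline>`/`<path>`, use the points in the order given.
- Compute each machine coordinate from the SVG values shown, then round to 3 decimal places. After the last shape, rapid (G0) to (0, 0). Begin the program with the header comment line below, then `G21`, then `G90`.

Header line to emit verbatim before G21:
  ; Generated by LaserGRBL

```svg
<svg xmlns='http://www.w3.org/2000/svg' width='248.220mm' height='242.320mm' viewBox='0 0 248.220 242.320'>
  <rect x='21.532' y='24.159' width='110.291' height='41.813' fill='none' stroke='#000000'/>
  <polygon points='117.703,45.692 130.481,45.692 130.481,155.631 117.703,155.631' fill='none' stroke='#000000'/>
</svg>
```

; Generated by LaserGRBL
G21
G90
G0 X21.532 Y218.161
M3 S630
G1 X131.823 Y218.161 F1938
G1 X131.823 Y176.348
G1 X21.532 Y176.348
G1 X21.532 Y218.161
G0 X117.703 Y196.628
M3 S630
G1 X130.481 Y196.628 F1938
G1 X130.481 Y86.689
G1 X117.703 Y86.689
G1 X117.703 Y196.628
M5
G0 X0.000 Y0.000

viewBox `0 0 248.220 242.320` with mm width/height → 1 unit = 1 mm. Flip: y_m = 242.320 − y_svg.

**Shape 1** — `<rect>` rectangle, stroke `#000000` → score (S630, F1938). Machine vertices: (21.532,218.161) → (131.823,218.161) → (131.823,176.348) → (21.532,176.348) → (21.532,218.161). Closed: final G1 returns to the first vertex.

**Shape 2** — `<polygon>` rectangle, stroke `#000000` → score (S630, F1938). Machine vertices: (117.703,196.628) → (130.481,196.628) → (130.481,86.689) → (117.703,86.689) → (117.703,196.628). Closed: final G1 returns to the first vertex.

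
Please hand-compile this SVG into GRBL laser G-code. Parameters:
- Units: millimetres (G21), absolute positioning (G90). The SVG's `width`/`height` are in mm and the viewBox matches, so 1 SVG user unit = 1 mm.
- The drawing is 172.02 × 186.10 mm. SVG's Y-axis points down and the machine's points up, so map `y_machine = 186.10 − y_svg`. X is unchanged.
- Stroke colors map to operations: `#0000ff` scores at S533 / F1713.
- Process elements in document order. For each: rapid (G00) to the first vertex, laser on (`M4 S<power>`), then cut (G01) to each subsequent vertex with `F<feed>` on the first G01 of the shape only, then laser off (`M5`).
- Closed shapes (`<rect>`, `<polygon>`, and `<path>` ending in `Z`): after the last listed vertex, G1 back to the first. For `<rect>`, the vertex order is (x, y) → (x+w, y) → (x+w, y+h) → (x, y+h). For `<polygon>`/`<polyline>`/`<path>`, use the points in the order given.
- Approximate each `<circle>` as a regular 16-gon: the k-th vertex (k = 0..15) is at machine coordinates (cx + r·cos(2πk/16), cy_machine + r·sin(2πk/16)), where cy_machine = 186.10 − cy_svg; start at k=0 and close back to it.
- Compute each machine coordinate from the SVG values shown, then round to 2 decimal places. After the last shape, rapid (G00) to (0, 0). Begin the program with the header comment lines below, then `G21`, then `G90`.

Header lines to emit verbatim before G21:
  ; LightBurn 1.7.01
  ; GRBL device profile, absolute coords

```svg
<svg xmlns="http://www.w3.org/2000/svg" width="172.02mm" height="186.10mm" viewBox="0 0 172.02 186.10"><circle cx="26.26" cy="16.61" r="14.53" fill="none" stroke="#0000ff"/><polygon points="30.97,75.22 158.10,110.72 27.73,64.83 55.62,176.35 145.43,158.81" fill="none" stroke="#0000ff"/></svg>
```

; LightBurn 1.7.01
; GRBL device profile, absolute coords
G21
G90
G00 X40.79 Y169.49
M4 S533
G01 X39.68 Y175.05 F1713
G01 X36.53 Y179.76
G01 X31.82 Y182.91
G01 X26.26 Y184.02
G01 X20.70 Y182.91
G01 X15.99 Y179.76
G01 X12.84 Y175.05
G01 X11.73 Y169.49
G01 X12.84 Y163.93
G01 X15.99 Y159.22
G01 X20.70 Y156.07
G01 X26.26 Y154.96
G01 X31.82 Y156.07
G01 X36.53 Y159.22
G01 X39.68 Y163.93
G01 X40.79 Y169.49
M5
G00 X30.97 Y110.88
M4 S533
G01 X158.10 Y75.38 F1713
G01 X27.73 Y121.27
G01 X55.62 Y9.75
G01 X145.43 Y27.29
G01 X30.97 Y110.88
M5
G00 X0.00 Y0.00

1 u = 1 mm; y_m = 186.10 − y.

[1] `<circle>` circle, #0000ff→score S533 F1713: (40.79,169.49) → (39.68,175.05) → (36.53,179.76) → (31.82,182.91) → (26.26,184.02) → (20.70,182.91) → (15.99,179.76) → (12.84,175.05) → (11.73,169.49) → (12.84,163.93) → (15.99,159.22) → (20.70,156.07) → (26.26,154.96) → (31.82,156.07) → (36.53,159.22) → (39.68,163.93) → (40.79,169.49) (closed)

[2] `<polygon>` closed polygon, #0000ff→score S533 F1713: (30.97,110.88) → (158.10,75.38) → (27.73,121.27) → (55.62,9.75) → (145.43,27.29) → (30.97,110.88) (closed)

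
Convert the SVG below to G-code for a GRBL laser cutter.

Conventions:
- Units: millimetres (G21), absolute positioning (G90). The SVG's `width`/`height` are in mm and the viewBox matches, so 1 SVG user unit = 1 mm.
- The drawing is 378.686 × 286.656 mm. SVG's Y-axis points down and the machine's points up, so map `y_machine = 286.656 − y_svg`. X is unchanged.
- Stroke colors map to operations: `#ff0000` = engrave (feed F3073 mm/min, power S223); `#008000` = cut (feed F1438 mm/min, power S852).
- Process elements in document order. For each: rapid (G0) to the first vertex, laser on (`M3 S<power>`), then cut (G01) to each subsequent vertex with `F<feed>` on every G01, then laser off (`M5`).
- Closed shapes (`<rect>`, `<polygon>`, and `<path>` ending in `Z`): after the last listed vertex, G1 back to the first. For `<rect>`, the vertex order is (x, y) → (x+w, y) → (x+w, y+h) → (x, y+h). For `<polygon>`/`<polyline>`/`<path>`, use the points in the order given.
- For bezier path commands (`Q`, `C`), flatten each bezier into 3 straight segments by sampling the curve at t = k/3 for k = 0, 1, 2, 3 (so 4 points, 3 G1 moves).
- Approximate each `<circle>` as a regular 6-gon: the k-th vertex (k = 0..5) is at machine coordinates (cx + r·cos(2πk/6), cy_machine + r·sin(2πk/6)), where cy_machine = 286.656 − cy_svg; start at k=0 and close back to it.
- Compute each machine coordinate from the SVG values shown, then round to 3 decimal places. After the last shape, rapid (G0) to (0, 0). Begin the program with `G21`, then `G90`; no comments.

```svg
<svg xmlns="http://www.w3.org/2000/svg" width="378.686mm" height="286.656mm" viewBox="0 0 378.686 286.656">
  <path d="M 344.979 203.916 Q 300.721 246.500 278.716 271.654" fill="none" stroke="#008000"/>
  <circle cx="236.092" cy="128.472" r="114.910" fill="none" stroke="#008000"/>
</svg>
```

G21
G90
G0 X344.979 Y82.740
M3 S852
G01 X317.946 Y56.287 F1438
G01 X295.859 Y33.708 F1438
G01 X278.716 Y15.002 F1438
M5
G0 X351.002 Y158.184
M3 S852
G01 X293.547 Y257.699 F1438
G01 X178.637 Y257.699 F1438
G01 X121.182 Y158.184 F1438
G01 X178.637 Y58.669 F1438
G01 X293.547 Y58.669 F1438
G01 X351.002 Y158.184 F1438
M5
G0 X0.000 Y0.000

1 u = 1 mm; y_m = 286.656 − y.

[1] `<path>` quadratic bezier, #008000→cut S852 F1438: (344.979,82.740) → (317.946,56.287) → (295.859,33.708) → (278.716,15.002)

[2] `<circle>` circle, #008000→cut S852 F1438: (351.002,158.184) → (293.547,257.699) → (178.637,257.699) → (121.182,158.184) → (178.637,58.669) → (293.547,58.669) → (351.002,158.184) (closed)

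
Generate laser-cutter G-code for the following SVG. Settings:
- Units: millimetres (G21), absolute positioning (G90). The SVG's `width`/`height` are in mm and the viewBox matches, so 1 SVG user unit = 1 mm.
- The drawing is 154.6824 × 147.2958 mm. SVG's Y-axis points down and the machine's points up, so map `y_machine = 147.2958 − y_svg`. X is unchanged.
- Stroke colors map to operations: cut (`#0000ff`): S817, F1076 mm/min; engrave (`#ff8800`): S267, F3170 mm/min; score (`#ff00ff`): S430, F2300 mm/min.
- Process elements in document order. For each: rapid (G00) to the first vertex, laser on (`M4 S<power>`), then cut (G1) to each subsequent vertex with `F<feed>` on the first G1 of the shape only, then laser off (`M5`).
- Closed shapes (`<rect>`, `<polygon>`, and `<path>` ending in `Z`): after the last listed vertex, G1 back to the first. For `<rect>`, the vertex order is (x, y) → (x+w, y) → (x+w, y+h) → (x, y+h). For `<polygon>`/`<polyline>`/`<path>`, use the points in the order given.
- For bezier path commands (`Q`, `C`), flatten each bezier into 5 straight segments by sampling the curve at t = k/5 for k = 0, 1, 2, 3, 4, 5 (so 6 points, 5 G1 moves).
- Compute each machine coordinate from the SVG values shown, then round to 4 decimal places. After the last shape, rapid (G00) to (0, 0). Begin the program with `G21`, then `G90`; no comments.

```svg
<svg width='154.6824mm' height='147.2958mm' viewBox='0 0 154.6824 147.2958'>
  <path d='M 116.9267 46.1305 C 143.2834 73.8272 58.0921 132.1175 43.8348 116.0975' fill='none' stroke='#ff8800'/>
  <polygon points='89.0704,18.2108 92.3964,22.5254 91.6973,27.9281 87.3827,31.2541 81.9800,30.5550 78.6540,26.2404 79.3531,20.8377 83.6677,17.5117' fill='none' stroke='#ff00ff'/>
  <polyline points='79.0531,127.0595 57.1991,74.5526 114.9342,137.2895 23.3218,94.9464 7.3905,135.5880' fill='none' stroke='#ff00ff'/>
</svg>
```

G21
G90
G00 X116.9267 Y101.1653
M4 S267
G1 X120.8148 Y81.7153 F3170
G1 X106.6905 Y59.9582
G1 X83.3130 Y40.9294
G1 X59.4414 Y29.6643
G1 X43.8348 Y31.1983
M5
G00 X89.0704 Y129.0850
M4 S430
G1 X92.3964 Y124.7704 F2300
G1 X91.6973 Y119.3677
G1 X87.3827 Y116.0417
G1 X81.9800 Y116.7408
G1 X78.6540 Y121.0554
G1 X79.3531 Y126.4581
G1 X83.6677 Y129.7841
G1 X89.0704 Y129.0850
M5
G00 X79.0531 Y20.2363
M4 S430
G1 X57.1991 Y72.7432 F2300
G1 X114.9342 Y10.0063
G1 X23.3218 Y52.3494
G1 X7.3905 Y11.7078
M5
G00 X0.0000 Y0.0000

1 u = 1 mm; y_m = 147.2958 − y.

[1] `<path>` cubic bezier, #ff8800→engrave S267 F3170: (116.9267,101.1653) → (120.8148,81.7153) → (106.6905,59.9582) → (83.3130,40.9294) → (59.4414,29.6643) → (43.8348,31.1983)

[2] `<polygon>` regular polygon, #ff00ff→score S430 F2300: (89.0704,129.0850) → (92.3964,124.7704) → (91.6973,119.3677) → (87.3827,116.0417) → (81.9800,116.7408) → (78.6540,121.0554) → (79.3531,126.4581) → (83.6677,129.7841) → (89.0704,129.0850) (closed)

[3] `<polyline>` open polyline, #ff00ff→score S430 F2300: (79.0531,20.2363) → (57.1991,72.7432) → (114.9342,10.0063) → (23.3218,52.3494) → (7.3905,11.7078)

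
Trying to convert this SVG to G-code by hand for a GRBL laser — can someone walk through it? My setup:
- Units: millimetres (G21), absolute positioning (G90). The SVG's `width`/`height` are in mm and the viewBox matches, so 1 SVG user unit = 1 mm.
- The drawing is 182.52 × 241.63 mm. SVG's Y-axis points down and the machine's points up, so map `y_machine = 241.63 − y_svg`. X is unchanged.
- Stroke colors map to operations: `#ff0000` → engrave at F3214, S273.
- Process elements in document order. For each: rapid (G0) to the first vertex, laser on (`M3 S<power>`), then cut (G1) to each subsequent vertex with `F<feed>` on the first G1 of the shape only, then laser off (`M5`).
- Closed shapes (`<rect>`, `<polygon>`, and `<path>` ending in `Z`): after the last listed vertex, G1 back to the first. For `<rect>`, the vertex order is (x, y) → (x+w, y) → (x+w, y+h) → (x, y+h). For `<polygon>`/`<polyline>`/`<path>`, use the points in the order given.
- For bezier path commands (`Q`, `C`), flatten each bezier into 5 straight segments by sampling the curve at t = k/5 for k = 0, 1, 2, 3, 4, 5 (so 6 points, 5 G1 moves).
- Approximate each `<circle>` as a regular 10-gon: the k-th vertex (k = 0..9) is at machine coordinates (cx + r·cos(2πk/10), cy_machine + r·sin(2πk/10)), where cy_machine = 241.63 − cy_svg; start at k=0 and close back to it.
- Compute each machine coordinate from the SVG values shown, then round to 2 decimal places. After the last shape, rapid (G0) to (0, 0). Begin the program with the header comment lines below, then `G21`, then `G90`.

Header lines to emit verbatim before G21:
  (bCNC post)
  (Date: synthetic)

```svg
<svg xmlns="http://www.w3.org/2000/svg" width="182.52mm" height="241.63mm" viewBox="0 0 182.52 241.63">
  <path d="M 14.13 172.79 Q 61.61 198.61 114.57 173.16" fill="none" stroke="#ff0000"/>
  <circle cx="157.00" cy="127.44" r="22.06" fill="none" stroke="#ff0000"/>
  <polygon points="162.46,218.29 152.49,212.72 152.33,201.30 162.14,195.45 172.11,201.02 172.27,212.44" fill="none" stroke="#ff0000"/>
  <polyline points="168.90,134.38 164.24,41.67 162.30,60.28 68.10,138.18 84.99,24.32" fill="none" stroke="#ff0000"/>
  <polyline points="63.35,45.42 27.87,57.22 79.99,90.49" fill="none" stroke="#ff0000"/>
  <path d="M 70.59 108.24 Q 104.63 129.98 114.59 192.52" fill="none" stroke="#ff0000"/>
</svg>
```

(bCNC post)
(Date: synthetic)
G21
G90
G0 X14.13 Y68.84
M3 S273
G1 X33.34 Y60.56 F3214
G1 X52.99 Y56.39
G1 X73.08 Y56.31
G1 X93.61 Y60.34
G1 X114.57 Y68.47
M5
G0 X179.06 Y114.19
M3 S273
G1 X174.85 Y127.16 F3214
G1 X163.82 Y135.17
G1 X150.18 Y135.17
G1 X139.15 Y127.16
G1 X134.94 Y114.19
G1 X139.15 Y101.22
G1 X150.18 Y93.21
G1 X163.82 Y93.21
G1 X174.85 Y101.22
G1 X179.06 Y114.19
M5
G0 X162.46 Y23.34
M3 S273
G1 X152.49 Y28.91 F3214
G1 X152.33 Y40.33
G1 X162.14 Y46.18
G1 X172.11 Y40.61
G1 X172.27 Y29.19
G1 X162.46 Y23.34
M5
G0 X168.90 Y107.25
M3 S273
G1 X164.24 Y199.96 F3214
G1 X162.30 Y181.35
G1 X68.10 Y103.45
G1 X84.99 Y217.31
M5
G0 X63.35 Y196.21
M3 S273
G1 X27.87 Y184.41 F3214
G1 X79.99 Y151.14
M5
G0 X70.59 Y133.39
M3 S273
G1 X83.24 Y123.06 F3214
G1 X93.97 Y109.47
G1 X102.77 Y92.61
G1 X109.64 Y72.49
G1 X114.59 Y49.11
M5
G0 X0.00 Y0.00

Since the viewBox matches the mm dimensions, user units are millimetres directly. The only transform is the Y-flip y_m = 241.63 − y_svg.

Shape 1 is a quadratic bezier drawn with `<path>`. Its stroke #ff0000 means engrave at S273, F3214. After flipping Y the toolpath is (14.13,68.84) → (33.34,60.56) → (52.99,56.39) → (73.08,56.31) → (93.61,60.34) → (114.57,68.47).

Shape 2 is a circle drawn with `<circle>`. Its stroke #ff0000 means engrave at S273, F3214. After flipping Y the toolpath is (179.06,114.19) → (174.85,127.16) → (163.82,135.17) → (150.18,135.17) → (139.15,127.16) → (134.94,114.19) → (139.15,101.22) → (150.18,93.21) → (163.82,93.21) → (174.85,101.22) → (179.06,114.19), returning to the start.

Shape 3 is a regular polygon drawn with `<polygon>`. Its stroke #ff0000 means engrave at S273, F3214. After flipping Y the toolpath is (162.46,23.34) → (152.49,28.91) → (152.33,40.33) → (162.14,46.18) → (172.11,40.61) → (172.27,29.19) → (162.46,23.34), returning to the start.

Shape 4 is a open polyline drawn with `<polyline>`. Its stroke #ff0000 means engrave at S273, F3214. After flipping Y the toolpath is (168.90,107.25) → (164.24,199.96) → (162.30,181.35) → (68.10,103.45) → (84.99,217.31).

Shape 5 is a open polyline drawn with `<polyline>`. Its stroke #ff0000 means engrave at S273, F3214. After flipping Y the toolpath is (63.35,196.21) → (27.87,184.41) → (79.99,151.14).

Shape 6 is a quadratic bezier drawn with `<path>`. Its stroke #ff0000 means engrave at S273, F3214. After flipping Y the toolpath is (70.59,133.39) → (83.24,123.06) → (93.97,109.47) → (102.77,92.61) → (109.64,72.49) → (114.59,49.11).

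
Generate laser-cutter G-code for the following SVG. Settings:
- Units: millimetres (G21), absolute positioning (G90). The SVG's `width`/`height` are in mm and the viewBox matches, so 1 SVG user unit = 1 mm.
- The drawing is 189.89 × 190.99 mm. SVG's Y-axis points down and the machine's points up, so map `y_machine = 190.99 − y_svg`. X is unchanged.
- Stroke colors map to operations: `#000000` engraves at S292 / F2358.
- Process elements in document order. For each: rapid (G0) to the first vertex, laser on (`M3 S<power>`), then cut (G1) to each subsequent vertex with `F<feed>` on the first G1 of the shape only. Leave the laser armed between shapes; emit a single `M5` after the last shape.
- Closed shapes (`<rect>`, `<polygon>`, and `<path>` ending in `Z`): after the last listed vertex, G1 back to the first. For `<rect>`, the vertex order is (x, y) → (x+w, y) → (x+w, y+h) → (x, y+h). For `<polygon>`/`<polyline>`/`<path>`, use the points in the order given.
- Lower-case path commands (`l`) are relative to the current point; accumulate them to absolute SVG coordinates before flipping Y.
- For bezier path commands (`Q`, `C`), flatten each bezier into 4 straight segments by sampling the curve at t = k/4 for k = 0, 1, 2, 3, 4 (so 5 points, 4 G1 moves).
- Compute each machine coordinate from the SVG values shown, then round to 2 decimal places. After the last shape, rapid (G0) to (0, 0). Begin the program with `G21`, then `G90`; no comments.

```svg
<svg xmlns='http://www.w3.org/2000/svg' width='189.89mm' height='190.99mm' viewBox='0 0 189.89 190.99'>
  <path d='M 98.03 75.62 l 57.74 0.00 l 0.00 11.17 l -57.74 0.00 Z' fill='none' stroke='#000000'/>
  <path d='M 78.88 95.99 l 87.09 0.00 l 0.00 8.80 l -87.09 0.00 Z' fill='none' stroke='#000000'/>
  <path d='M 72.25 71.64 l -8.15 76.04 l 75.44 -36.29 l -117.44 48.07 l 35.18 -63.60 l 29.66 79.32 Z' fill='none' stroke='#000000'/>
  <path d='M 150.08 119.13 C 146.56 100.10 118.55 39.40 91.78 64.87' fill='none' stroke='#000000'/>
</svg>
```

G21
G90
G0 X98.03 Y115.37
M3 S292
G1 X155.77 Y115.37 F2358
G1 X155.77 Y104.20
G1 X98.03 Y104.20
G1 X98.03 Y115.37
G0 X78.88 Y95.00
M3 S292
G1 X165.97 Y95.00 F2358
G1 X165.97 Y86.20
G1 X78.88 Y86.20
G1 X78.88 Y95.00
G0 X72.25 Y119.35
M3 S292
G1 X64.10 Y43.31 F2358
G1 X139.54 Y79.60
G1 X22.10 Y31.53
G1 X57.28 Y95.13
G1 X86.94 Y15.81
G1 X72.25 Y119.35
G0 X150.08 Y71.86
M3 S292
G1 X143.25 Y91.95 F2358
G1 X129.65 Y115.68
G1 X111.69 Y131.06
G1 X91.78 Y126.12
M5
G0 X0.00 Y0.00

1 u = 1 mm; y_m = 190.99 − y.

[1] `<path>` rectangle, #000000→engrave S292 F2358: (98.03,115.37) → (155.77,115.37) → (155.77,104.20) → (98.03,104.20) → (98.03,115.37) (closed)

[2] `<path>` rectangle, #000000→engrave S292 F2358: (78.88,95.00) → (165.97,95.00) → (165.97,86.20) → (78.88,86.20) → (78.88,95.00) (closed)

[3] `<path>` closed polygon, #000000→engrave S292 F2358: (72.25,119.35) → (64.10,43.31) → (139.54,79.60) → (22.10,31.53) → (57.28,95.13) → (86.94,15.81) → (72.25,119.35) (closed)

[4] `<path>` cubic bezier, #000000→engrave S292 F2358: (150.08,71.86) → (143.25,91.95) → (129.65,115.68) → (111.69,131.06) → (91.78,126.12)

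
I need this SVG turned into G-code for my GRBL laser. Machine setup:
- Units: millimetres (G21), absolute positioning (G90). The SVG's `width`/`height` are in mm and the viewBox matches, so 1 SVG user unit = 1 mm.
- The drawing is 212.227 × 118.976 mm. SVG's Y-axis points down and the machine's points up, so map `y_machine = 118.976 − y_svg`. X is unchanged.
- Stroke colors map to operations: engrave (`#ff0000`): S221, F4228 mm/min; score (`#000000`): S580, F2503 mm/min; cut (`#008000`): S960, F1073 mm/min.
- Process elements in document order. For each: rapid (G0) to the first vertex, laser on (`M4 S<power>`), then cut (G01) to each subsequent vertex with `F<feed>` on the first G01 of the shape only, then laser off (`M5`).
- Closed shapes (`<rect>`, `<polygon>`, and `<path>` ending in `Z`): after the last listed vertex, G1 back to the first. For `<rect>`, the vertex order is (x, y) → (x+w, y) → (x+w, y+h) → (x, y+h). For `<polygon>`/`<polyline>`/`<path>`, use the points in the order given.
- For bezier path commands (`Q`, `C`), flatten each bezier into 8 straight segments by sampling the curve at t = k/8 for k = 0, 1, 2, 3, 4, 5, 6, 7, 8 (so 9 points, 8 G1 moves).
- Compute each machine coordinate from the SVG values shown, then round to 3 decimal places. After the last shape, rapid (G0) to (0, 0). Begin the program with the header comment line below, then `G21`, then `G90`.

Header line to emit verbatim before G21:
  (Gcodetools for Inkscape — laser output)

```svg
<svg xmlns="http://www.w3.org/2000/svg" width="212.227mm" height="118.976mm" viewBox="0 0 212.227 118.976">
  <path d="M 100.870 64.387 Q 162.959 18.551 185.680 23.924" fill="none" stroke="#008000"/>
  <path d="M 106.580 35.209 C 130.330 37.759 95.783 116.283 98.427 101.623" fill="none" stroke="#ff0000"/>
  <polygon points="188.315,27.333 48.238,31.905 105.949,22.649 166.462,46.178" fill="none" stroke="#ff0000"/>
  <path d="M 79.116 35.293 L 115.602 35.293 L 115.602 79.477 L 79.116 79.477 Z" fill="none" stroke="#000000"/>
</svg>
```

(Gcodetools for Inkscape — laser output)
G21
G90
G0 X100.870 Y54.589
M4 S960
G01 X115.777 Y65.248 F1073
G01 X129.454 Y74.306
G01 X141.901 Y81.765
G01 X153.117 Y87.623
G01 X163.103 Y91.880
G01 X171.859 Y94.538
G01 X179.385 Y95.595
G01 X185.680 Y95.052
M5
G0 X106.580 Y83.767
M4 S221
G01 X112.940 Y79.580 F4228
G01 X114.954 Y70.252
G01 X113.740 Y57.767
G01 X110.418 Y44.106
G01 X106.107 Y31.252
G01 X101.925 Y21.187
G01 X98.992 Y15.893
G01 X98.427 Y17.353
M5
G0 X188.315 Y91.643
M4 S221
G01 X48.238 Y87.071 F4228
G01 X105.949 Y96.327
G01 X166.462 Y72.798
G01 X188.315 Y91.643
M5
G0 X79.116 Y83.683
M4 S580
G01 X115.602 Y83.683 F2503
G01 X115.602 Y39.499
G01 X79.116 Y39.499
G01 X79.116 Y83.683
M5
G0 X0.000 Y0.000

Since the viewBox matches the mm dimensions, user units are millimetres directly. The only transform is the Y-flip y_m = 118.976 − y_svg.

Shape 1 is a quadratic bezier drawn with `<path>`. Its stroke #008000 means cut at S960, F1073. After flipping Y the toolpath is (100.870,54.589) → (115.777,65.248) → (129.454,74.306) → (141.901,81.765) → (153.117,87.623) → (163.103,91.880) → (171.859,94.538) → (179.385,95.595) → (185.680,95.052).

Shape 2 is a cubic bezier drawn with `<path>`. Its stroke #ff0000 means engrave at S221, F4228. After flipping Y the toolpath is (106.580,83.767) → (112.940,79.580) → (114.954,70.252) → (113.740,57.767) → (110.418,44.106) → (106.107,31.252) → (101.925,21.187) → (98.992,15.893) → (98.427,17.353).

Shape 3 is a closed polygon drawn with `<polygon>`. Its stroke #ff0000 means engrave at S221, F4228. After flipping Y the toolpath is (188.315,91.643) → (48.238,87.071) → (105.949,96.327) → (166.462,72.798) → (188.315,91.643), returning to the start.

Shape 4 is a rectangle drawn with `<path>`. Its stroke #000000 means score at S580, F2503. After flipping Y the toolpath is (79.116,83.683) → (115.602,83.683) → (115.602,39.499) → (79.116,39.499) → (79.116,83.683), returning to the start.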